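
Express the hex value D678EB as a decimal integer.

Expand by place value (powers of 16):
Digit values: D = 13, E = 14, B = 11
D678EB = 13 × 16^5 + 6 × 16^4 + 7 × 16^3 + 8 × 16^2 + 14 × 16^1 + 11 × 16^0
= 13 × 1048576 + 6 × 65536 + 7 × 4096 + 8 × 256 + 14 × 16 + 11 × 1
= 13631488 + 393216 + 28672 + 2048 + 224 + 11
= 14055659



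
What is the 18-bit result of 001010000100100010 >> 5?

Original: 001010000100100010 (decimal 41250)
Shift right by 5 positions
Drop the 5 low bits; fill with zeros on the left
Result: 000000010100001001 (decimal 1289)
Equivalent: 41250 >> 5 = 41250 ÷ 2^5 = 1289



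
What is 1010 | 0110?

OR: 1 when either bit is 1
  1010
| 0110
------
  1110
Decimal: 10 | 6 = 14



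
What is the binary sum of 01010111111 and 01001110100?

Add column by column from the right: bit + bit + carry-in; write the sum mod 2, carry 1 when the sum is 2 or 3.
carry:  10111111000
        01010111111
+       01001110100
-------------------
       010100110011
(the carry out of the leftmost column, 0, becomes the leading bit)
Decimal check:
  01010111111 = 512 + 128 + 32 + 16 + 8 + 4 + 2 + 1 = 703
  01001110100 = 512 + 64 + 32 + 16 + 4 = 628
  703 + 628 = 1331, and 010100110011 = 1024 + 256 + 32 + 16 + 2 + 1 = 1331 ✓



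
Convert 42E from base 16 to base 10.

Expand by place value (powers of 16):
Digit values: E = 14
42E = 4 × 16^2 + 2 × 16^1 + 14 × 16^0
= 4 × 256 + 2 × 16 + 14 × 1
= 1024 + 32 + 14
= 1070



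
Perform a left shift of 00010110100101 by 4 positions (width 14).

Original: 00010110100101 (decimal 1445)
Shift left by 4 positions
Append 4 zeros on the right and drop the 4 high bits that overflow the 14-bit width
Result: 01101001010000 (decimal 6736)
Equivalent: 1445 << 4 = 1445 × 2^4 = 23120, truncated to 14 bits = 6736



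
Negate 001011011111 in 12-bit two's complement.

Original: 001011011111
Step 1 - Invert all bits: 110100100000
Step 2 - Add 1: 110100100001
Verification: 001011011111 + 110100100001 = 1000000000000; discarding the end carry (carry out of the top bit) leaves the 12-bit value 000000000000, as required for x + (-x)



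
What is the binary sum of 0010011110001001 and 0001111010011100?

Add column by column from the right: bit + bit + carry-in; write the sum mod 2, carry 1 when the sum is 2 or 3.
carry:  0111111100110000
        0010011110001001
+       0001111010011100
------------------------
       00100011000100101
(the carry out of the leftmost column, 0, becomes the leading bit)
Decimal check:
  0010011110001001 = 8192 + 1024 + 512 + 256 + 128 + 8 + 1 = 10121
  0001111010011100 = 4096 + 2048 + 1024 + 512 + 128 + 16 + 8 + 4 = 7836
  10121 + 7836 = 17957, and 00100011000100101 = 16384 + 1024 + 512 + 32 + 4 + 1 = 17957 ✓



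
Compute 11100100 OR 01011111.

OR: 1 when either bit is 1
  11100100
| 01011111
----------
  11111111
Decimal: 228 | 95 = 255



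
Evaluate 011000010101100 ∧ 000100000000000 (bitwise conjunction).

AND: 1 only when both bits are 1
  011000010101100
& 000100000000000
-----------------
  000000000000000
Decimal: 12460 & 2048 = 0



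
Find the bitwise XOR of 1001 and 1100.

XOR: 1 when bits differ
  1001
^ 1100
------
  0101
Decimal: 9 ^ 12 = 5



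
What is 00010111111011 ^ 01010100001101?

XOR: 1 when bits differ
  00010111111011
^ 01010100001101
----------------
  01000011110110
Decimal: 1531 ^ 5389 = 4342



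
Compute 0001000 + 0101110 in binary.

Add column by column from the right: bit + bit + carry-in; write the sum mod 2, carry 1 when the sum is 2 or 3.
carry:  0010000
        0001000
+       0101110
---------------
       00110110
(the carry out of the leftmost column, 0, becomes the leading bit)
Decimal check:
  0001000 = 8
  0101110 = 32 + 8 + 4 + 2 = 46
  8 + 46 = 54, and 00110110 = 32 + 16 + 4 + 2 = 54 ✓



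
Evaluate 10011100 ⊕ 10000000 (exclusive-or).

XOR: 1 when bits differ
  10011100
^ 10000000
----------
  00011100
Decimal: 156 ^ 128 = 28



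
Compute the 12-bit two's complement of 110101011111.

Original (sign bit 1, negative): 110101011111
Step 1 - Invert all bits: 001010100000
Step 2 - Add 1: 001010100001
Verification: 110101011111 + 001010100001 = 1000000000000; discarding the end carry (carry out of the top bit) leaves the 12-bit value 000000000000, as required for x + (-x)



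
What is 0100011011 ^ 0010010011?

XOR: 1 when bits differ
  0100011011
^ 0010010011
------------
  0110001000
Decimal: 283 ^ 147 = 392



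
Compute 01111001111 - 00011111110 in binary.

Method 1 - Direct subtraction (column by column from the right: bit − bit − borrow-in; if negative, add 2 and borrow 1 from the next column):
borrow: 00111100000
        01111001111
-       00011111110
-------------------
        01011010001

Method 2 - Add two's complement:
Two's complement of 00011111110: invert → 11100000001, add 1 → 11100000010
  01111001111
+ 11100000010
-------------
 101011010001  (end carry out of the top bit = 1)
Discarding the end carry: 01011010001
Decimal check:
  01111001111 = 512 + 256 + 128 + 64 + 8 + 4 + 2 + 1 = 975
  00011111110 = 128 + 64 + 32 + 16 + 8 + 4 + 2 = 254
  975 - 254 = 721, and 01011010001 = 512 + 128 + 64 + 16 + 1 = 721 ✓



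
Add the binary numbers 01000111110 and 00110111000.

Add column by column from the right: bit + bit + carry-in; write the sum mod 2, carry 1 when the sum is 2 or 3.
carry:  00001110000
        01000111110
+       00110111000
-------------------
       001111110110
(the carry out of the leftmost column, 0, becomes the leading bit)
Decimal check:
  01000111110 = 512 + 32 + 16 + 8 + 4 + 2 = 574
  00110111000 = 256 + 128 + 32 + 16 + 8 = 440
  574 + 440 = 1014, and 001111110110 = 512 + 256 + 128 + 64 + 32 + 16 + 4 + 2 = 1014 ✓



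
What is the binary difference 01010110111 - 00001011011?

Method 1 - Direct subtraction (column by column from the right: bit − bit − borrow-in; if negative, add 2 and borrow 1 from the next column):
borrow: 00010110000
        01010110111
-       00001011011
-------------------
        01001011100

Method 2 - Add two's complement:
Two's complement of 00001011011: invert → 11110100100, add 1 → 11110100101
  01010110111
+ 11110100101
-------------
 101001011100  (end carry out of the top bit = 1)
Discarding the end carry: 01001011100
Decimal check:
  01010110111 = 512 + 128 + 32 + 16 + 4 + 2 + 1 = 695
  00001011011 = 64 + 16 + 8 + 2 + 1 = 91
  695 - 91 = 604, and 01001011100 = 512 + 64 + 16 + 8 + 4 = 604 ✓



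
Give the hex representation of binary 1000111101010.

Group into 4-bit nibbles from right:
  0001 = 1
  0001 = 1
  1110 = E
  1010 = A
Result: 11EA



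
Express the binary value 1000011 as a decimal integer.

Sum of powers of 2 for each 1-bit:
2^0 + 2^1 + 2^6
= 1 + 2 + 64
= 67



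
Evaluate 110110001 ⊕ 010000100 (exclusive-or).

XOR: 1 when bits differ
  110110001
^ 010000100
-----------
  100110101
Decimal: 433 ^ 132 = 309



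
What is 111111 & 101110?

AND: 1 only when both bits are 1
  111111
& 101110
--------
  101110
Decimal: 63 & 46 = 46



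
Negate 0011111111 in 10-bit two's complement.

Original: 0011111111
Step 1 - Invert all bits: 1100000000
Step 2 - Add 1: 1100000001
Verification: 0011111111 + 1100000001 = 10000000000; discarding the end carry (carry out of the top bit) leaves the 10-bit value 0000000000, as required for x + (-x)



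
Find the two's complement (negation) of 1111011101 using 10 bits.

Original (sign bit 1, negative): 1111011101
Step 1 - Invert all bits: 0000100010
Step 2 - Add 1: 0000100011
Verification: 1111011101 + 0000100011 = 10000000000; discarding the end carry (carry out of the top bit) leaves the 10-bit value 0000000000, as required for x + (-x)



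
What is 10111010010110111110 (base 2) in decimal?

Sum of powers of 2 for each 1-bit:
2^1 + 2^2 + 2^3 + 2^4 + 2^5 + 2^7 + 2^8 + 2^10 + 2^13 + 2^15 + 2^16 + 2^17 + 2^19
= 2 + 4 + 8 + 16 + 32 + 128 + 256 + 1024 + 8192 + 32768 + 65536 + 131072 + 524288
= 763326



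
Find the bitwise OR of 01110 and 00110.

OR: 1 when either bit is 1
  01110
| 00110
-------
  01110
Decimal: 14 | 6 = 14



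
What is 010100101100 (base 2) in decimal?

Sum of powers of 2 for each 1-bit:
2^2 + 2^3 + 2^5 + 2^8 + 2^10
= 4 + 8 + 32 + 256 + 1024
= 1324



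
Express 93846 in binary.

Using repeated division by 2:
93846 ÷ 2 = 46923 remainder 0
46923 ÷ 2 = 23461 remainder 1
23461 ÷ 2 = 11730 remainder 1
11730 ÷ 2 = 5865 remainder 0
5865 ÷ 2 = 2932 remainder 1
2932 ÷ 2 = 1466 remainder 0
1466 ÷ 2 = 733 remainder 0
733 ÷ 2 = 366 remainder 1
366 ÷ 2 = 183 remainder 0
183 ÷ 2 = 91 remainder 1
91 ÷ 2 = 45 remainder 1
45 ÷ 2 = 22 remainder 1
22 ÷ 2 = 11 remainder 0
11 ÷ 2 = 5 remainder 1
5 ÷ 2 = 2 remainder 1
2 ÷ 2 = 1 remainder 0
1 ÷ 2 = 0 remainder 1
Reading remainders bottom to top: 10110111010010110



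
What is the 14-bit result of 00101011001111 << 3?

Original: 00101011001111 (decimal 2767)
Shift left by 3 positions
Append 3 zeros on the right and drop the 3 high bits that overflow the 14-bit width
Result: 01011001111000 (decimal 5752)
Equivalent: 2767 << 3 = 2767 × 2^3 = 22136, truncated to 14 bits = 5752



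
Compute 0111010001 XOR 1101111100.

XOR: 1 when bits differ
  0111010001
^ 1101111100
------------
  1010101101
Decimal: 465 ^ 892 = 685



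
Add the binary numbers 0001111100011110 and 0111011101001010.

Add column by column from the right: bit + bit + carry-in; write the sum mod 2, carry 1 when the sum is 2 or 3.
carry:  1111111000111100
        0001111100011110
+       0111011101001010
------------------------
       01001011001101000
(the carry out of the leftmost column, 0, becomes the leading bit)
Decimal check:
  0001111100011110 = 4096 + 2048 + 1024 + 512 + 256 + 16 + 8 + 4 + 2 = 7966
  0111011101001010 = 16384 + 8192 + 4096 + 1024 + 512 + 256 + 64 + 8 + 2 = 30538
  7966 + 30538 = 38504, and 01001011001101000 = 32768 + 4096 + 1024 + 512 + 64 + 32 + 8 = 38504 ✓



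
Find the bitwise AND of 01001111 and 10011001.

AND: 1 only when both bits are 1
  01001111
& 10011001
----------
  00001001
Decimal: 79 & 153 = 9



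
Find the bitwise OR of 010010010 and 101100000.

OR: 1 when either bit is 1
  010010010
| 101100000
-----------
  111110010
Decimal: 146 | 352 = 498



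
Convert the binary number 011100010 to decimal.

Sum of powers of 2 for each 1-bit:
2^1 + 2^5 + 2^6 + 2^7
= 2 + 32 + 64 + 128
= 226



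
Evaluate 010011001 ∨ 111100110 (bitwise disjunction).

OR: 1 when either bit is 1
  010011001
| 111100110
-----------
  111111111
Decimal: 153 | 486 = 511



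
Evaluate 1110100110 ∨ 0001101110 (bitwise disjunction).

OR: 1 when either bit is 1
  1110100110
| 0001101110
------------
  1111101110
Decimal: 934 | 110 = 1006



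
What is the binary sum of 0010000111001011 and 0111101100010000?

Add column by column from the right: bit + bit + carry-in; write the sum mod 2, carry 1 when the sum is 2 or 3.
carry:  1100011000000000
        0010000111001011
+       0111101100010000
------------------------
       01001110011011011
(the carry out of the leftmost column, 0, becomes the leading bit)
Decimal check:
  0010000111001011 = 8192 + 256 + 128 + 64 + 8 + 2 + 1 = 8651
  0111101100010000 = 16384 + 8192 + 4096 + 2048 + 512 + 256 + 16 = 31504
  8651 + 31504 = 40155, and 01001110011011011 = 32768 + 4096 + 2048 + 1024 + 128 + 64 + 16 + 8 + 2 + 1 = 40155 ✓



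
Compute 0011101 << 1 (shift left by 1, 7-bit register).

Original: 0011101 (decimal 29)
Shift left by 1 position
Append 1 zero on the right
Result: 0111010 (decimal 58)
Equivalent: 29 << 1 = 29 × 2^1 = 58



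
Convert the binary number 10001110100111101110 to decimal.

Sum of powers of 2 for each 1-bit:
2^1 + 2^2 + 2^3 + 2^5 + 2^6 + 2^7 + 2^8 + 2^11 + 2^13 + 2^14 + 2^15 + 2^19
= 2 + 4 + 8 + 32 + 64 + 128 + 256 + 2048 + 8192 + 16384 + 32768 + 524288
= 584174



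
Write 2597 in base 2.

Using repeated division by 2:
2597 ÷ 2 = 1298 remainder 1
1298 ÷ 2 = 649 remainder 0
649 ÷ 2 = 324 remainder 1
324 ÷ 2 = 162 remainder 0
162 ÷ 2 = 81 remainder 0
81 ÷ 2 = 40 remainder 1
40 ÷ 2 = 20 remainder 0
20 ÷ 2 = 10 remainder 0
10 ÷ 2 = 5 remainder 0
5 ÷ 2 = 2 remainder 1
2 ÷ 2 = 1 remainder 0
1 ÷ 2 = 0 remainder 1
Reading remainders bottom to top: 101000100101



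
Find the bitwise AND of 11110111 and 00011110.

AND: 1 only when both bits are 1
  11110111
& 00011110
----------
  00010110
Decimal: 247 & 30 = 22



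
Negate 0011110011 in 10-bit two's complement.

Original: 0011110011
Step 1 - Invert all bits: 1100001100
Step 2 - Add 1: 1100001101
Verification: 0011110011 + 1100001101 = 10000000000; discarding the end carry (carry out of the top bit) leaves the 10-bit value 0000000000, as required for x + (-x)



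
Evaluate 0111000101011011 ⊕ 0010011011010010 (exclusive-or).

XOR: 1 when bits differ
  0111000101011011
^ 0010011011010010
------------------
  0101011110001001
Decimal: 29019 ^ 9938 = 22409



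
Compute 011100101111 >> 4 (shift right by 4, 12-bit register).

Original: 011100101111 (decimal 1839)
Shift right by 4 positions
Drop the 4 low bits; fill with zeros on the left
Result: 000001110010 (decimal 114)
Equivalent: 1839 >> 4 = 1839 ÷ 2^4 = 114



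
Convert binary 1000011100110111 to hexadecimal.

Group into 4-bit nibbles from right:
  1000 = 8
  0111 = 7
  0011 = 3
  0111 = 7
Result: 8737



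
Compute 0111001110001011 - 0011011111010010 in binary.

Method 1 - Direct subtraction (column by column from the right: bit − bit − borrow-in; if negative, add 2 and borrow 1 from the next column):
borrow: 0111111111100000
        0111001110001011
-       0011011111010010
------------------------
        0011101110111001

Method 2 - Add two's complement:
Two's complement of 0011011111010010: invert → 1100100000101101, add 1 → 1100100000101110
  0111001110001011
+ 1100100000101110
------------------
 10011101110111001  (end carry out of the top bit = 1)
Discarding the end carry: 0011101110111001
Decimal check:
  0111001110001011 = 16384 + 8192 + 4096 + 512 + 256 + 128 + 8 + 2 + 1 = 29579
  0011011111010010 = 8192 + 4096 + 1024 + 512 + 256 + 128 + 64 + 16 + 2 = 14290
  29579 - 14290 = 15289, and 0011101110111001 = 8192 + 4096 + 2048 + 512 + 256 + 128 + 32 + 16 + 8 + 1 = 15289 ✓



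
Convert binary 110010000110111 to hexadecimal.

Group into 4-bit nibbles from right:
  0110 = 6
  0100 = 4
  0011 = 3
  0111 = 7
Result: 6437



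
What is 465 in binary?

Using repeated division by 2:
465 ÷ 2 = 232 remainder 1
232 ÷ 2 = 116 remainder 0
116 ÷ 2 = 58 remainder 0
58 ÷ 2 = 29 remainder 0
29 ÷ 2 = 14 remainder 1
14 ÷ 2 = 7 remainder 0
7 ÷ 2 = 3 remainder 1
3 ÷ 2 = 1 remainder 1
1 ÷ 2 = 0 remainder 1
Reading remainders bottom to top: 111010001



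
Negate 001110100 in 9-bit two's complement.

Original: 001110100
Step 1 - Invert all bits: 110001011
Step 2 - Add 1: 110001100
Verification: 001110100 + 110001100 = 1000000000; discarding the end carry (carry out of the top bit) leaves the 9-bit value 000000000, as required for x + (-x)



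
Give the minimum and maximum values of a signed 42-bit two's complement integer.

For 42-bit two's complement:
Minimum: -2^41 = -2199023255552
Maximum: 2^41 - 1 = 2199023255551



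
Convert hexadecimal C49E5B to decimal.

Expand by place value (powers of 16):
Digit values: C = 12, E = 14, B = 11
C49E5B = 12 × 16^5 + 4 × 16^4 + 9 × 16^3 + 14 × 16^2 + 5 × 16^1 + 11 × 16^0
= 12 × 1048576 + 4 × 65536 + 9 × 4096 + 14 × 256 + 5 × 16 + 11 × 1
= 12582912 + 262144 + 36864 + 3584 + 80 + 11
= 12885595



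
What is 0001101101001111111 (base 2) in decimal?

Sum of powers of 2 for each 1-bit:
2^0 + 2^1 + 2^2 + 2^3 + 2^4 + 2^5 + 2^6 + 2^9 + 2^11 + 2^12 + 2^14 + 2^15
= 1 + 2 + 4 + 8 + 16 + 32 + 64 + 512 + 2048 + 4096 + 16384 + 32768
= 55935



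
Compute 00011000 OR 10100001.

OR: 1 when either bit is 1
  00011000
| 10100001
----------
  10111001
Decimal: 24 | 161 = 185



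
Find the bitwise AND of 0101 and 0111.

AND: 1 only when both bits are 1
  0101
& 0111
------
  0101
Decimal: 5 & 7 = 5



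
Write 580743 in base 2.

Using repeated division by 2:
580743 ÷ 2 = 290371 remainder 1
290371 ÷ 2 = 145185 remainder 1
145185 ÷ 2 = 72592 remainder 1
72592 ÷ 2 = 36296 remainder 0
36296 ÷ 2 = 18148 remainder 0
18148 ÷ 2 = 9074 remainder 0
9074 ÷ 2 = 4537 remainder 0
4537 ÷ 2 = 2268 remainder 1
2268 ÷ 2 = 1134 remainder 0
1134 ÷ 2 = 567 remainder 0
567 ÷ 2 = 283 remainder 1
283 ÷ 2 = 141 remainder 1
141 ÷ 2 = 70 remainder 1
70 ÷ 2 = 35 remainder 0
35 ÷ 2 = 17 remainder 1
17 ÷ 2 = 8 remainder 1
8 ÷ 2 = 4 remainder 0
4 ÷ 2 = 2 remainder 0
2 ÷ 2 = 1 remainder 0
1 ÷ 2 = 0 remainder 1
Reading remainders bottom to top: 10001101110010000111



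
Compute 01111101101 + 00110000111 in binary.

Add column by column from the right: bit + bit + carry-in; write the sum mod 2, carry 1 when the sum is 2 or 3.
carry:  11100011110
        01111101101
+       00110000111
-------------------
       010101110100
(the carry out of the leftmost column, 0, becomes the leading bit)
Decimal check:
  01111101101 = 512 + 256 + 128 + 64 + 32 + 8 + 4 + 1 = 1005
  00110000111 = 256 + 128 + 4 + 2 + 1 = 391
  1005 + 391 = 1396, and 010101110100 = 1024 + 256 + 64 + 32 + 16 + 4 = 1396 ✓



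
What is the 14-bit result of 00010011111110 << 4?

Original: 00010011111110 (decimal 1278)
Shift left by 4 positions
Append 4 zeros on the right and drop the 4 high bits that overflow the 14-bit width
Result: 00111111100000 (decimal 4064)
Equivalent: 1278 << 4 = 1278 × 2^4 = 20448, truncated to 14 bits = 4064



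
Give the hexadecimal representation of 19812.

Using repeated division by 16 (digits 10–15 are A–F):
19812 ÷ 16 = 1238 remainder 4
1238 ÷ 16 = 77 remainder 6
77 ÷ 16 = 4 remainder 13 (D)
4 ÷ 16 = 0 remainder 4
Reading remainders bottom to top: 4D64



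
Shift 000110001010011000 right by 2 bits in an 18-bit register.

Original: 000110001010011000 (decimal 25240)
Shift right by 2 positions
Drop the 2 low bits; fill with zeros on the left
Result: 000001100010100110 (decimal 6310)
Equivalent: 25240 >> 2 = 25240 ÷ 2^2 = 6310



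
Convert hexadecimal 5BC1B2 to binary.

Convert each hex digit to 4 bits:
  5 = 0101
  B = 1011
  C = 1100
  1 = 0001
  B = 1011
  2 = 0010
Concatenate: 010110111100000110110010



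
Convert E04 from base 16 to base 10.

Expand by place value (powers of 16):
Digit values: E = 14
E04 = 14 × 16^2 + 0 × 16^1 + 4 × 16^0
= 14 × 256 + 0 × 16 + 4 × 1
= 3584 + 0 + 4
= 3588



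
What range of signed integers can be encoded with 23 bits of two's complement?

For 23-bit two's complement:
Minimum: -2^22 = -4194304
Maximum: 2^22 - 1 = 4194303



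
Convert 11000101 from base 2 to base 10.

Sum of powers of 2 for each 1-bit:
2^0 + 2^2 + 2^6 + 2^7
= 1 + 4 + 64 + 128
= 197



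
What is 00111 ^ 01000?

XOR: 1 when bits differ
  00111
^ 01000
-------
  01111
Decimal: 7 ^ 8 = 15



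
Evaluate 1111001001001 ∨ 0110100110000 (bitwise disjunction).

OR: 1 when either bit is 1
  1111001001001
| 0110100110000
---------------
  1111101111001
Decimal: 7753 | 3376 = 8057



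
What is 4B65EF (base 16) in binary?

Convert each hex digit to 4 bits:
  4 = 0100
  B = 1011
  6 = 0110
  5 = 0101
  E = 1110
  F = 1111
Concatenate: 010010110110010111101111



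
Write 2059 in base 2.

Using repeated division by 2:
2059 ÷ 2 = 1029 remainder 1
1029 ÷ 2 = 514 remainder 1
514 ÷ 2 = 257 remainder 0
257 ÷ 2 = 128 remainder 1
128 ÷ 2 = 64 remainder 0
64 ÷ 2 = 32 remainder 0
32 ÷ 2 = 16 remainder 0
16 ÷ 2 = 8 remainder 0
8 ÷ 2 = 4 remainder 0
4 ÷ 2 = 2 remainder 0
2 ÷ 2 = 1 remainder 0
1 ÷ 2 = 0 remainder 1
Reading remainders bottom to top: 100000001011



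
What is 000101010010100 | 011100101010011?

OR: 1 when either bit is 1
  000101010010100
| 011100101010011
-----------------
  011101111010111
Decimal: 2708 | 14675 = 15319



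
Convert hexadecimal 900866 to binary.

Convert each hex digit to 4 bits:
  9 = 1001
  0 = 0000
  0 = 0000
  8 = 1000
  6 = 0110
  6 = 0110
Concatenate: 100100000000100001100110



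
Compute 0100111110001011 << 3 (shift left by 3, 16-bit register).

Original: 0100111110001011 (decimal 20363)
Shift left by 3 positions
Append 3 zeros on the right and drop the 3 high bits that overflow the 16-bit width
Result: 0111110001011000 (decimal 31832)
Equivalent: 20363 << 3 = 20363 × 2^3 = 162904, truncated to 16 bits = 31832



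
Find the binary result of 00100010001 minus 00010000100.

Method 1 - Direct subtraction (column by column from the right: bit − bit − borrow-in; if negative, add 2 and borrow 1 from the next column):
borrow: 00100011000
        00100010001
-       00010000100
-------------------
        00010001101

Method 2 - Add two's complement:
Two's complement of 00010000100: invert → 11101111011, add 1 → 11101111100
  00100010001
+ 11101111100
-------------
 100010001101  (end carry out of the top bit = 1)
Discarding the end carry: 00010001101
Decimal check:
  00100010001 = 256 + 16 + 1 = 273
  00010000100 = 128 + 4 = 132
  273 - 132 = 141, and 00010001101 = 128 + 8 + 4 + 1 = 141 ✓



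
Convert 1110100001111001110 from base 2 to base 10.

Sum of powers of 2 for each 1-bit:
2^1 + 2^2 + 2^3 + 2^6 + 2^7 + 2^8 + 2^9 + 2^14 + 2^16 + 2^17 + 2^18
= 2 + 4 + 8 + 64 + 128 + 256 + 512 + 16384 + 65536 + 131072 + 262144
= 476110



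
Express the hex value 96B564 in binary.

Convert each hex digit to 4 bits:
  9 = 1001
  6 = 0110
  B = 1011
  5 = 0101
  6 = 0110
  4 = 0100
Concatenate: 100101101011010101100100



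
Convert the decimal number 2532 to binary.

Using repeated division by 2:
2532 ÷ 2 = 1266 remainder 0
1266 ÷ 2 = 633 remainder 0
633 ÷ 2 = 316 remainder 1
316 ÷ 2 = 158 remainder 0
158 ÷ 2 = 79 remainder 0
79 ÷ 2 = 39 remainder 1
39 ÷ 2 = 19 remainder 1
19 ÷ 2 = 9 remainder 1
9 ÷ 2 = 4 remainder 1
4 ÷ 2 = 2 remainder 0
2 ÷ 2 = 1 remainder 0
1 ÷ 2 = 0 remainder 1
Reading remainders bottom to top: 100111100100



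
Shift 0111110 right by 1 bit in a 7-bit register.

Original: 0111110 (decimal 62)
Shift right by 1 position
Drop the 1 low bit; fill with zero on the left
Result: 0011111 (decimal 31)
Equivalent: 62 >> 1 = 62 ÷ 2^1 = 31



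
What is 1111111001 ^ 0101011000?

XOR: 1 when bits differ
  1111111001
^ 0101011000
------------
  1010100001
Decimal: 1017 ^ 344 = 673



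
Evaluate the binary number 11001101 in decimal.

Sum of powers of 2 for each 1-bit:
2^0 + 2^2 + 2^3 + 2^6 + 2^7
= 1 + 4 + 8 + 64 + 128
= 205



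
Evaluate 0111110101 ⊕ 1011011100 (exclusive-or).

XOR: 1 when bits differ
  0111110101
^ 1011011100
------------
  1100101001
Decimal: 501 ^ 732 = 809



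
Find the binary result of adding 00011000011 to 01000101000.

Add column by column from the right: bit + bit + carry-in; write the sum mod 2, carry 1 when the sum is 2 or 3.
carry:  00000000000
        00011000011
+       01000101000
-------------------
       001011101011
(the carry out of the leftmost column, 0, becomes the leading bit)
Decimal check:
  00011000011 = 128 + 64 + 2 + 1 = 195
  01000101000 = 512 + 32 + 8 = 552
  195 + 552 = 747, and 001011101011 = 512 + 128 + 64 + 32 + 8 + 2 + 1 = 747 ✓



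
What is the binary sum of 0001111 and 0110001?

Add column by column from the right: bit + bit + carry-in; write the sum mod 2, carry 1 when the sum is 2 or 3.
carry:  1111110
        0001111
+       0110001
---------------
       01000000
(the carry out of the leftmost column, 0, becomes the leading bit)
Decimal check:
  0001111 = 8 + 4 + 2 + 1 = 15
  0110001 = 32 + 16 + 1 = 49
  15 + 49 = 64, and 01000000 = 64 ✓



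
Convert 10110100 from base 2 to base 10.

Sum of powers of 2 for each 1-bit:
2^2 + 2^4 + 2^5 + 2^7
= 4 + 16 + 32 + 128
= 180



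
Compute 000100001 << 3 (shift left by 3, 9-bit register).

Original: 000100001 (decimal 33)
Shift left by 3 positions
Append 3 zeros on the right
Result: 100001000 (decimal 264)
Equivalent: 33 << 3 = 33 × 2^3 = 264



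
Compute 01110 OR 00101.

OR: 1 when either bit is 1
  01110
| 00101
-------
  01111
Decimal: 14 | 5 = 15



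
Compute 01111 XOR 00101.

XOR: 1 when bits differ
  01111
^ 00101
-------
  01010
Decimal: 15 ^ 5 = 10



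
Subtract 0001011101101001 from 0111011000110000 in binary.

Method 1 - Direct subtraction (column by column from the right: bit − bit − borrow-in; if negative, add 2 and borrow 1 from the next column):
borrow: 0011111110011110
        0111011000110000
-       0001011101101001
------------------------
        0101111011000111

Method 2 - Add two's complement:
Two's complement of 0001011101101001: invert → 1110100010010110, add 1 → 1110100010010111
  0111011000110000
+ 1110100010010111
------------------
 10101111011000111  (end carry out of the top bit = 1)
Discarding the end carry: 0101111011000111
Decimal check:
  0111011000110000 = 16384 + 8192 + 4096 + 1024 + 512 + 32 + 16 = 30256
  0001011101101001 = 4096 + 1024 + 512 + 256 + 64 + 32 + 8 + 1 = 5993
  30256 - 5993 = 24263, and 0101111011000111 = 16384 + 4096 + 2048 + 1024 + 512 + 128 + 64 + 4 + 2 + 1 = 24263 ✓



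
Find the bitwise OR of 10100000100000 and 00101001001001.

OR: 1 when either bit is 1
  10100000100000
| 00101001001001
----------------
  10101001101001
Decimal: 10272 | 2633 = 10857



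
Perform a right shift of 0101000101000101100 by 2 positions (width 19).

Original: 0101000101000101100 (decimal 166444)
Shift right by 2 positions
Drop the 2 low bits; fill with zeros on the left
Result: 0001010001010001011 (decimal 41611)
Equivalent: 166444 >> 2 = 166444 ÷ 2^2 = 41611



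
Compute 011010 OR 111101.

OR: 1 when either bit is 1
  011010
| 111101
--------
  111111
Decimal: 26 | 61 = 63



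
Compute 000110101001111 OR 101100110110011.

OR: 1 when either bit is 1
  000110101001111
| 101100110110011
-----------------
  101110111111111
Decimal: 3407 | 22963 = 24063



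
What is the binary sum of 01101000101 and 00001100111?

Add column by column from the right: bit + bit + carry-in; write the sum mod 2, carry 1 when the sum is 2 or 3.
carry:  00010001110
        01101000101
+       00001100111
-------------------
       001110101100
(the carry out of the leftmost column, 0, becomes the leading bit)
Decimal check:
  01101000101 = 512 + 256 + 64 + 4 + 1 = 837
  00001100111 = 64 + 32 + 4 + 2 + 1 = 103
  837 + 103 = 940, and 001110101100 = 512 + 256 + 128 + 32 + 8 + 4 = 940 ✓



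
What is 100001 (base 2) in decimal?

Sum of powers of 2 for each 1-bit:
2^0 + 2^5
= 1 + 32
= 33



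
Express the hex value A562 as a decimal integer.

Expand by place value (powers of 16):
Digit values: A = 10
A562 = 10 × 16^3 + 5 × 16^2 + 6 × 16^1 + 2 × 16^0
= 10 × 4096 + 5 × 256 + 6 × 16 + 2 × 1
= 40960 + 1280 + 96 + 2
= 42338



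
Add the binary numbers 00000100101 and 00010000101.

Add column by column from the right: bit + bit + carry-in; write the sum mod 2, carry 1 when the sum is 2 or 3.
carry:  00000001010
        00000100101
+       00010000101
-------------------
       000010101010
(the carry out of the leftmost column, 0, becomes the leading bit)
Decimal check:
  00000100101 = 32 + 4 + 1 = 37
  00010000101 = 128 + 4 + 1 = 133
  37 + 133 = 170, and 000010101010 = 128 + 32 + 8 + 2 = 170 ✓



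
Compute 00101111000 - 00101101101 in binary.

Method 1 - Direct subtraction (column by column from the right: bit − bit − borrow-in; if negative, add 2 and borrow 1 from the next column):
borrow: 00000011110
        00101111000
-       00101101101
-------------------
        00000001011

Method 2 - Add two's complement:
Two's complement of 00101101101: invert → 11010010010, add 1 → 11010010011
  00101111000
+ 11010010011
-------------
 100000001011  (end carry out of the top bit = 1)
Discarding the end carry: 00000001011
Decimal check:
  00101111000 = 256 + 64 + 32 + 16 + 8 = 376
  00101101101 = 256 + 64 + 32 + 8 + 4 + 1 = 365
  376 - 365 = 11, and 00000001011 = 8 + 2 + 1 = 11 ✓



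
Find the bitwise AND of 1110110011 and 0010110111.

AND: 1 only when both bits are 1
  1110110011
& 0010110111
------------
  0010110011
Decimal: 947 & 183 = 179



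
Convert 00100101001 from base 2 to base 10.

Sum of powers of 2 for each 1-bit:
2^0 + 2^3 + 2^5 + 2^8
= 1 + 8 + 32 + 256
= 297



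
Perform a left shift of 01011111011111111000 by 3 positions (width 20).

Original: 01011111011111111000 (decimal 391160)
Shift left by 3 positions
Append 3 zeros on the right and drop the 3 high bits that overflow the 20-bit width
Result: 11111011111111000000 (decimal 1032128)
Equivalent: 391160 << 3 = 391160 × 2^3 = 3129280, truncated to 20 bits = 1032128



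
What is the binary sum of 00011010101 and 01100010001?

Add column by column from the right: bit + bit + carry-in; write the sum mod 2, carry 1 when the sum is 2 or 3.
carry:  00000100010
        00011010101
+       01100010001
-------------------
       001111100110
(the carry out of the leftmost column, 0, becomes the leading bit)
Decimal check:
  00011010101 = 128 + 64 + 16 + 4 + 1 = 213
  01100010001 = 512 + 256 + 16 + 1 = 785
  213 + 785 = 998, and 001111100110 = 512 + 256 + 128 + 64 + 32 + 4 + 2 = 998 ✓



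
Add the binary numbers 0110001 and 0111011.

Add column by column from the right: bit + bit + carry-in; write the sum mod 2, carry 1 when the sum is 2 or 3.
carry:  1100110
        0110001
+       0111011
---------------
       01101100
(the carry out of the leftmost column, 0, becomes the leading bit)
Decimal check:
  0110001 = 32 + 16 + 1 = 49
  0111011 = 32 + 16 + 8 + 2 + 1 = 59
  49 + 59 = 108, and 01101100 = 64 + 32 + 8 + 4 = 108 ✓



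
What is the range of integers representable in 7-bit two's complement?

For 7-bit two's complement:
Minimum: -2^6 = -64
Maximum: 2^6 - 1 = 63



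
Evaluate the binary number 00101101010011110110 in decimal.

Sum of powers of 2 for each 1-bit:
2^1 + 2^2 + 2^4 + 2^5 + 2^6 + 2^7 + 2^10 + 2^12 + 2^14 + 2^15 + 2^17
= 2 + 4 + 16 + 32 + 64 + 128 + 1024 + 4096 + 16384 + 32768 + 131072
= 185590



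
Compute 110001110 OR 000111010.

OR: 1 when either bit is 1
  110001110
| 000111010
-----------
  110111110
Decimal: 398 | 58 = 446



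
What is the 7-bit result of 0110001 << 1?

Original: 0110001 (decimal 49)
Shift left by 1 position
Append 1 zero on the right
Result: 1100010 (decimal 98)
Equivalent: 49 << 1 = 49 × 2^1 = 98



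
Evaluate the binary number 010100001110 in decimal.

Sum of powers of 2 for each 1-bit:
2^1 + 2^2 + 2^3 + 2^8 + 2^10
= 2 + 4 + 8 + 256 + 1024
= 1294



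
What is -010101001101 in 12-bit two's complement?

Original: 010101001101
Step 1 - Invert all bits: 101010110010
Step 2 - Add 1: 101010110011
Verification: 010101001101 + 101010110011 = 1000000000000; discarding the end carry (carry out of the top bit) leaves the 12-bit value 000000000000, as required for x + (-x)



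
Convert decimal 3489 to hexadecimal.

Using repeated division by 16 (digits 10–15 are A–F):
3489 ÷ 16 = 218 remainder 1
218 ÷ 16 = 13 remainder 10 (A)
13 ÷ 16 = 0 remainder 13 (D)
Reading remainders bottom to top: DA1



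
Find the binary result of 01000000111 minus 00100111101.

Method 1 - Direct subtraction (column by column from the right: bit − bit − borrow-in; if negative, add 2 and borrow 1 from the next column):
borrow: 01111110000
        01000000111
-       00100111101
-------------------
        00011001010

Method 2 - Add two's complement:
Two's complement of 00100111101: invert → 11011000010, add 1 → 11011000011
  01000000111
+ 11011000011
-------------
 100011001010  (end carry out of the top bit = 1)
Discarding the end carry: 00011001010
Decimal check:
  01000000111 = 512 + 4 + 2 + 1 = 519
  00100111101 = 256 + 32 + 16 + 8 + 4 + 1 = 317
  519 - 317 = 202, and 00011001010 = 128 + 64 + 8 + 2 = 202 ✓



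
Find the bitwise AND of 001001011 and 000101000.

AND: 1 only when both bits are 1
  001001011
& 000101000
-----------
  000001000
Decimal: 75 & 40 = 8



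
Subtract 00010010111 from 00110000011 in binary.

Method 1 - Direct subtraction (column by column from the right: bit − bit − borrow-in; if negative, add 2 and borrow 1 from the next column):
borrow: 00111111000
        00110000011
-       00010010111
-------------------
        00011101100

Method 2 - Add two's complement:
Two's complement of 00010010111: invert → 11101101000, add 1 → 11101101001
  00110000011
+ 11101101001
-------------
 100011101100  (end carry out of the top bit = 1)
Discarding the end carry: 00011101100
Decimal check:
  00110000011 = 256 + 128 + 2 + 1 = 387
  00010010111 = 128 + 16 + 4 + 2 + 1 = 151
  387 - 151 = 236, and 00011101100 = 128 + 64 + 32 + 8 + 4 = 236 ✓



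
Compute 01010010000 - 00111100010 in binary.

Method 1 - Direct subtraction (column by column from the right: bit − bit − borrow-in; if negative, add 2 and borrow 1 from the next column):
borrow: 01111011100
        01010010000
-       00111100010
-------------------
        00010101110

Method 2 - Add two's complement:
Two's complement of 00111100010: invert → 11000011101, add 1 → 11000011110
  01010010000
+ 11000011110
-------------
 100010101110  (end carry out of the top bit = 1)
Discarding the end carry: 00010101110
Decimal check:
  01010010000 = 512 + 128 + 16 = 656
  00111100010 = 256 + 128 + 64 + 32 + 2 = 482
  656 - 482 = 174, and 00010101110 = 128 + 32 + 8 + 4 + 2 = 174 ✓



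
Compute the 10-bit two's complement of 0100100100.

Original: 0100100100
Step 1 - Invert all bits: 1011011011
Step 2 - Add 1: 1011011100
Verification: 0100100100 + 1011011100 = 10000000000; discarding the end carry (carry out of the top bit) leaves the 10-bit value 0000000000, as required for x + (-x)



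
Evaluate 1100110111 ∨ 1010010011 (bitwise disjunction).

OR: 1 when either bit is 1
  1100110111
| 1010010011
------------
  1110110111
Decimal: 823 | 659 = 951



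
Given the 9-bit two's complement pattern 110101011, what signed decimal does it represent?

Binary: 110101011
Sign bit: 1 (negative)
Invert: 001010100
Add 1:  001010101
Magnitude: 001010101 = 64 + 16 + 4 + 1 = 85
Value: -85



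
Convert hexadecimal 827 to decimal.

Expand by place value (powers of 16):
827 = 8 × 16^2 + 2 × 16^1 + 7 × 16^0
= 8 × 256 + 2 × 16 + 7 × 1
= 2048 + 32 + 7
= 2087



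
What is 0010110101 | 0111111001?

OR: 1 when either bit is 1
  0010110101
| 0111111001
------------
  0111111101
Decimal: 181 | 505 = 509



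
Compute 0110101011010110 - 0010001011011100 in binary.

Method 1 - Direct subtraction (column by column from the right: bit − bit − borrow-in; if negative, add 2 and borrow 1 from the next column):
borrow: 0000111111110000
        0110101011010110
-       0010001011011100
------------------------
        0100011111111010

Method 2 - Add two's complement:
Two's complement of 0010001011011100: invert → 1101110100100011, add 1 → 1101110100100100
  0110101011010110
+ 1101110100100100
------------------
 10100011111111010  (end carry out of the top bit = 1)
Discarding the end carry: 0100011111111010
Decimal check:
  0110101011010110 = 16384 + 8192 + 2048 + 512 + 128 + 64 + 16 + 4 + 2 = 27350
  0010001011011100 = 8192 + 512 + 128 + 64 + 16 + 8 + 4 = 8924
  27350 - 8924 = 18426, and 0100011111111010 = 16384 + 1024 + 512 + 256 + 128 + 64 + 32 + 16 + 8 + 2 = 18426 ✓



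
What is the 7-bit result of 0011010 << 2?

Original: 0011010 (decimal 26)
Shift left by 2 positions
Append 2 zeros on the right
Result: 1101000 (decimal 104)
Equivalent: 26 << 2 = 26 × 2^2 = 104



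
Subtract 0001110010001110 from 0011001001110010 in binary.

Method 1 - Direct subtraction (column by column from the right: bit − bit − borrow-in; if negative, add 2 and borrow 1 from the next column):
borrow: 0011101100011000
        0011001001110010
-       0001110010001110
------------------------
        0001010111100100

Method 2 - Add two's complement:
Two's complement of 0001110010001110: invert → 1110001101110001, add 1 → 1110001101110010
  0011001001110010
+ 1110001101110010
------------------
 10001010111100100  (end carry out of the top bit = 1)
Discarding the end carry: 0001010111100100
Decimal check:
  0011001001110010 = 8192 + 4096 + 512 + 64 + 32 + 16 + 2 = 12914
  0001110010001110 = 4096 + 2048 + 1024 + 128 + 8 + 4 + 2 = 7310
  12914 - 7310 = 5604, and 0001010111100100 = 4096 + 1024 + 256 + 128 + 64 + 32 + 4 = 5604 ✓



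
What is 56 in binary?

Using repeated division by 2:
56 ÷ 2 = 28 remainder 0
28 ÷ 2 = 14 remainder 0
14 ÷ 2 = 7 remainder 0
7 ÷ 2 = 3 remainder 1
3 ÷ 2 = 1 remainder 1
1 ÷ 2 = 0 remainder 1
Reading remainders bottom to top: 111000



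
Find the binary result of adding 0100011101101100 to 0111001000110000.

Add column by column from the right: bit + bit + carry-in; write the sum mod 2, carry 1 when the sum is 2 or 3.
carry:  1000110011000000
        0100011101101100
+       0111001000110000
------------------------
       01011100110011100
(the carry out of the leftmost column, 0, becomes the leading bit)
Decimal check:
  0100011101101100 = 16384 + 1024 + 512 + 256 + 64 + 32 + 8 + 4 = 18284
  0111001000110000 = 16384 + 8192 + 4096 + 512 + 32 + 16 = 29232
  18284 + 29232 = 47516, and 01011100110011100 = 32768 + 8192 + 4096 + 2048 + 256 + 128 + 16 + 8 + 4 = 47516 ✓



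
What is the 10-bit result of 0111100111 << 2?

Original: 0111100111 (decimal 487)
Shift left by 2 positions
Append 2 zeros on the right and drop the 2 high bits that overflow the 10-bit width
Result: 1110011100 (decimal 924)
Equivalent: 487 << 2 = 487 × 2^2 = 1948, truncated to 10 bits = 924



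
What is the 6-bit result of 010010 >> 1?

Original: 010010 (decimal 18)
Shift right by 1 position
Drop the 1 low bit; fill with zero on the left
Result: 001001 (decimal 9)
Equivalent: 18 >> 1 = 18 ÷ 2^1 = 9



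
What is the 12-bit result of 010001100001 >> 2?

Original: 010001100001 (decimal 1121)
Shift right by 2 positions
Drop the 2 low bits; fill with zeros on the left
Result: 000100011000 (decimal 280)
Equivalent: 1121 >> 2 = 1121 ÷ 2^2 = 280



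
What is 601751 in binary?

Using repeated division by 2:
601751 ÷ 2 = 300875 remainder 1
300875 ÷ 2 = 150437 remainder 1
150437 ÷ 2 = 75218 remainder 1
75218 ÷ 2 = 37609 remainder 0
37609 ÷ 2 = 18804 remainder 1
18804 ÷ 2 = 9402 remainder 0
9402 ÷ 2 = 4701 remainder 0
4701 ÷ 2 = 2350 remainder 1
2350 ÷ 2 = 1175 remainder 0
1175 ÷ 2 = 587 remainder 1
587 ÷ 2 = 293 remainder 1
293 ÷ 2 = 146 remainder 1
146 ÷ 2 = 73 remainder 0
73 ÷ 2 = 36 remainder 1
36 ÷ 2 = 18 remainder 0
18 ÷ 2 = 9 remainder 0
9 ÷ 2 = 4 remainder 1
4 ÷ 2 = 2 remainder 0
2 ÷ 2 = 1 remainder 0
1 ÷ 2 = 0 remainder 1
Reading remainders bottom to top: 10010010111010010111



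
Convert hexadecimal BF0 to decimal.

Expand by place value (powers of 16):
Digit values: B = 11, F = 15
BF0 = 11 × 16^2 + 15 × 16^1 + 0 × 16^0
= 11 × 256 + 15 × 16 + 0 × 1
= 2816 + 240 + 0
= 3056



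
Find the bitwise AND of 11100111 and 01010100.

AND: 1 only when both bits are 1
  11100111
& 01010100
----------
  01000100
Decimal: 231 & 84 = 68



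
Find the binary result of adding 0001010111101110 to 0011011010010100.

Add column by column from the right: bit + bit + carry-in; write the sum mod 2, carry 1 when the sum is 2 or 3.
carry:  0110111111111000
        0001010111101110
+       0011011010010100
------------------------
       00100110010000010
(the carry out of the leftmost column, 0, becomes the leading bit)
Decimal check:
  0001010111101110 = 4096 + 1024 + 256 + 128 + 64 + 32 + 8 + 4 + 2 = 5614
  0011011010010100 = 8192 + 4096 + 1024 + 512 + 128 + 16 + 4 = 13972
  5614 + 13972 = 19586, and 00100110010000010 = 16384 + 2048 + 1024 + 128 + 2 = 19586 ✓

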